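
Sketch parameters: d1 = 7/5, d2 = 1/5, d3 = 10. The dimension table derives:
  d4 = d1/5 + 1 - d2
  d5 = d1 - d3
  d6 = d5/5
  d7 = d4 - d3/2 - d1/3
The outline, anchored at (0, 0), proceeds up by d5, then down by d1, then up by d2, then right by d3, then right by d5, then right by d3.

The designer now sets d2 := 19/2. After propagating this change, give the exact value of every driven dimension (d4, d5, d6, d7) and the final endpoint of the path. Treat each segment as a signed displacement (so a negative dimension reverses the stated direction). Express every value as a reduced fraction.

d4 = -411/50
d5 = -43/5
d6 = -43/25
d7 = -2053/150
endpoint = (57/5, -1/2)

Apply edit: d2 := 19/2
  d4 = d1/5 + 1 - d2 = -411/50
  d5 = d1 - d3 = -43/5
  d6 = d5/5 = -43/25
  d7 = d4 - d3/2 - d1/3 = -2053/150
Walk from origin (0, 0):
  seg 1: up by d5 = -43/5 → (0, -43/5)
  seg 2: down by d1 = 7/5 → (0, -10)
  seg 3: up by d2 = 19/2 → (0, -1/2)
  seg 4: right by d3 = 10 → (10, -1/2)
  seg 5: right by d5 = -43/5 → (7/5, -1/2)
  seg 6: right by d3 = 10 → (57/5, -1/2)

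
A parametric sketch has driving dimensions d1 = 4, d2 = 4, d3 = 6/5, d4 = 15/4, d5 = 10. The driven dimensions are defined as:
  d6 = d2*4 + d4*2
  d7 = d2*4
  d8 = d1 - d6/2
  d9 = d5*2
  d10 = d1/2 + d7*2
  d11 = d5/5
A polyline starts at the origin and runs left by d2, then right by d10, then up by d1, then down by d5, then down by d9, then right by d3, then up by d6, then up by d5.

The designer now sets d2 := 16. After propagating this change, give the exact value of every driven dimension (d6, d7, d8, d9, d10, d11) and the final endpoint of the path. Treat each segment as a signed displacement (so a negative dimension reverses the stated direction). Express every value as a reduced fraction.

d6 = 143/2
d7 = 64
d8 = -127/4
d9 = 20
d10 = 130
d11 = 2
endpoint = (576/5, 111/2)

Apply edit: d2 := 16
  d6 = d2*4 + d4*2 = 143/2
  d7 = d2*4 = 64
  d8 = d1 - d6/2 = -127/4
  d9 = d5*2 = 20
  d10 = d1/2 + d7*2 = 130
  d11 = d5/5 = 2
Walk from origin (0, 0):
  seg 1: left by d2 = 16 → (-16, 0)
  seg 2: right by d10 = 130 → (114, 0)
  seg 3: up by d1 = 4 → (114, 4)
  seg 4: down by d5 = 10 → (114, -6)
  seg 5: down by d9 = 20 → (114, -26)
  seg 6: right by d3 = 6/5 → (576/5, -26)
  seg 7: up by d6 = 143/2 → (576/5, 91/2)
  seg 8: up by d5 = 10 → (576/5, 111/2)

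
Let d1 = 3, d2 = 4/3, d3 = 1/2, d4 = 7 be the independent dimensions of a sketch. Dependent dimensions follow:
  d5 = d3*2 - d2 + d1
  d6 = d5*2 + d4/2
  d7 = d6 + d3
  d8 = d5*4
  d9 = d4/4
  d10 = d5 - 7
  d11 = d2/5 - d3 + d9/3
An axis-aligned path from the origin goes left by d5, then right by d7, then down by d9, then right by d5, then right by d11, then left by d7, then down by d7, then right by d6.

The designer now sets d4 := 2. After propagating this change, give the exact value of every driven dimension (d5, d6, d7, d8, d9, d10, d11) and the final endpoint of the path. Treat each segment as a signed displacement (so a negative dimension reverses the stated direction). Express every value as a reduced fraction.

Apply edit: d4 := 2
  d5 = d3*2 - d2 + d1 = 8/3
  d6 = d5*2 + d4/2 = 19/3
  d7 = d6 + d3 = 41/6
  d8 = d5*4 = 32/3
  d9 = d4/4 = 1/2
  d10 = d5 - 7 = -13/3
  d11 = d2/5 - d3 + d9/3 = -1/15
Walk from origin (0, 0):
  seg 1: left by d5 = 8/3 → (-8/3, 0)
  seg 2: right by d7 = 41/6 → (25/6, 0)
  seg 3: down by d9 = 1/2 → (25/6, -1/2)
  seg 4: right by d5 = 8/3 → (41/6, -1/2)
  seg 5: right by d11 = -1/15 → (203/30, -1/2)
  seg 6: left by d7 = 41/6 → (-1/15, -1/2)
  seg 7: down by d7 = 41/6 → (-1/15, -22/3)
  seg 8: right by d6 = 19/3 → (94/15, -22/3)

d5 = 8/3
d6 = 19/3
d7 = 41/6
d8 = 32/3
d9 = 1/2
d10 = -13/3
d11 = -1/15
endpoint = (94/15, -22/3)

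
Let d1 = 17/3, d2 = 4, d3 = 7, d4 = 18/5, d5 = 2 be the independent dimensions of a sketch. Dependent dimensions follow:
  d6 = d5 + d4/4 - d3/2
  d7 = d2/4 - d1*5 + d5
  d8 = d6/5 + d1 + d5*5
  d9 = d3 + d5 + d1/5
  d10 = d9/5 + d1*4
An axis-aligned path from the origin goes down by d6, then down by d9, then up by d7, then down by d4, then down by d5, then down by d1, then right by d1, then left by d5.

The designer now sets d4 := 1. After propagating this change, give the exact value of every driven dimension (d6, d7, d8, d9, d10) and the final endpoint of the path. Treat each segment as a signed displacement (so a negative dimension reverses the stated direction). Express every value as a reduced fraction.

d6 = -5/4
d7 = -76/3
d8 = 185/12
d9 = 152/15
d10 = 1852/75
endpoint = (11/3, -2573/60)

Apply edit: d4 := 1
  d6 = d5 + d4/4 - d3/2 = -5/4
  d7 = d2/4 - d1*5 + d5 = -76/3
  d8 = d6/5 + d1 + d5*5 = 185/12
  d9 = d3 + d5 + d1/5 = 152/15
  d10 = d9/5 + d1*4 = 1852/75
Walk from origin (0, 0):
  seg 1: down by d6 = -5/4 → (0, 5/4)
  seg 2: down by d9 = 152/15 → (0, -533/60)
  seg 3: up by d7 = -76/3 → (0, -2053/60)
  seg 4: down by d4 = 1 → (0, -2113/60)
  seg 5: down by d5 = 2 → (0, -2233/60)
  seg 6: down by d1 = 17/3 → (0, -2573/60)
  seg 7: right by d1 = 17/3 → (17/3, -2573/60)
  seg 8: left by d5 = 2 → (11/3, -2573/60)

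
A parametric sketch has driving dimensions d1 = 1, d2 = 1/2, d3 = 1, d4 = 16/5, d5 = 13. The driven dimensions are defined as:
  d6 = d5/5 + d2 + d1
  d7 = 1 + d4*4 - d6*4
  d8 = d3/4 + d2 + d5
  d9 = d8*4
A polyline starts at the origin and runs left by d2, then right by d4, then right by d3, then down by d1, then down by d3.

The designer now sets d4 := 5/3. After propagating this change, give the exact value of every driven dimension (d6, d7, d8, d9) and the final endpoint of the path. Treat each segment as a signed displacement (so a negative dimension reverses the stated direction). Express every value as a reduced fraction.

Apply edit: d4 := 5/3
  d6 = d5/5 + d2 + d1 = 41/10
  d7 = 1 + d4*4 - d6*4 = -131/15
  d8 = d3/4 + d2 + d5 = 55/4
  d9 = d8*4 = 55
Walk from origin (0, 0):
  seg 1: left by d2 = 1/2 → (-1/2, 0)
  seg 2: right by d4 = 5/3 → (7/6, 0)
  seg 3: right by d3 = 1 → (13/6, 0)
  seg 4: down by d1 = 1 → (13/6, -1)
  seg 5: down by d3 = 1 → (13/6, -2)

d6 = 41/10
d7 = -131/15
d8 = 55/4
d9 = 55
endpoint = (13/6, -2)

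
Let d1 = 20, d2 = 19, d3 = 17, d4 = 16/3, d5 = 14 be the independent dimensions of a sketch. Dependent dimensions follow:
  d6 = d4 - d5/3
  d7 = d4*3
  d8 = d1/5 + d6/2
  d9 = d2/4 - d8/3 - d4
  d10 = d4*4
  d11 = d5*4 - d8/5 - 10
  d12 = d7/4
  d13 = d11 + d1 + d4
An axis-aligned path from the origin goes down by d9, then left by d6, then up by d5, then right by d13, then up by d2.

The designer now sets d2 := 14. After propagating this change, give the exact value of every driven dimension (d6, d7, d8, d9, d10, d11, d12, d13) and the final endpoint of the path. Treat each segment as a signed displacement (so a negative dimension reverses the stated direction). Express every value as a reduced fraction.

d6 = 2/3
d7 = 16
d8 = 13/3
d9 = -59/18
d10 = 64/3
d11 = 677/15
d12 = 4
d13 = 1057/15
endpoint = (349/5, 563/18)

Apply edit: d2 := 14
  d6 = d4 - d5/3 = 2/3
  d7 = d4*3 = 16
  d8 = d1/5 + d6/2 = 13/3
  d9 = d2/4 - d8/3 - d4 = -59/18
  d10 = d4*4 = 64/3
  d11 = d5*4 - d8/5 - 10 = 677/15
  d12 = d7/4 = 4
  d13 = d11 + d1 + d4 = 1057/15
Walk from origin (0, 0):
  seg 1: down by d9 = -59/18 → (0, 59/18)
  seg 2: left by d6 = 2/3 → (-2/3, 59/18)
  seg 3: up by d5 = 14 → (-2/3, 311/18)
  seg 4: right by d13 = 1057/15 → (349/5, 311/18)
  seg 5: up by d2 = 14 → (349/5, 563/18)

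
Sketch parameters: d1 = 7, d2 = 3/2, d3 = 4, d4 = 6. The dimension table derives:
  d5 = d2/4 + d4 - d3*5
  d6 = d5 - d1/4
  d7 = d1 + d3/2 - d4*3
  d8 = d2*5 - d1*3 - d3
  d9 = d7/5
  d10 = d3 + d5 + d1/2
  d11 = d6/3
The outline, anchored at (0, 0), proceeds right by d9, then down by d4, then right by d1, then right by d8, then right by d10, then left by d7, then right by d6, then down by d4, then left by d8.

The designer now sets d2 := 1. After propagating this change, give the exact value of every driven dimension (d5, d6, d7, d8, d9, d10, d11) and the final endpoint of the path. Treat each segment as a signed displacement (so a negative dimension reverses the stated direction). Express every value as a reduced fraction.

Apply edit: d2 := 1
  d5 = d2/4 + d4 - d3*5 = -55/4
  d6 = d5 - d1/4 = -31/2
  d7 = d1 + d3/2 - d4*3 = -9
  d8 = d2*5 - d1*3 - d3 = -20
  d9 = d7/5 = -9/5
  d10 = d3 + d5 + d1/2 = -25/4
  d11 = d6/3 = -31/6
Walk from origin (0, 0):
  seg 1: right by d9 = -9/5 → (-9/5, 0)
  seg 2: down by d4 = 6 → (-9/5, -6)
  seg 3: right by d1 = 7 → (26/5, -6)
  seg 4: right by d8 = -20 → (-74/5, -6)
  seg 5: right by d10 = -25/4 → (-421/20, -6)
  seg 6: left by d7 = -9 → (-241/20, -6)
  seg 7: right by d6 = -31/2 → (-551/20, -6)
  seg 8: down by d4 = 6 → (-551/20, -12)
  seg 9: left by d8 = -20 → (-151/20, -12)

d5 = -55/4
d6 = -31/2
d7 = -9
d8 = -20
d9 = -9/5
d10 = -25/4
d11 = -31/6
endpoint = (-151/20, -12)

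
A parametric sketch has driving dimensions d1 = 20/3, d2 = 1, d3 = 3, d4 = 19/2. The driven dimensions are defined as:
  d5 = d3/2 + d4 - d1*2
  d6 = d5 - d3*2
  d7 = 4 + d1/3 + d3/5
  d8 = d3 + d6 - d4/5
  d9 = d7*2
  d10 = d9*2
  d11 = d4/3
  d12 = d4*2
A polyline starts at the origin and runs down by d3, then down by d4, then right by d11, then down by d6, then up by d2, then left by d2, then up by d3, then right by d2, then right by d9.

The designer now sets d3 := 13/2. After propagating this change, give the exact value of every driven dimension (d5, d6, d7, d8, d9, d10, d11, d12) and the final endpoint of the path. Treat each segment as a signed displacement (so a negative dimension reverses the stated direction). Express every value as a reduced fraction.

d5 = -7/12
d6 = -163/12
d7 = 677/90
d8 = -539/60
d9 = 677/45
d10 = 1354/45
d11 = 19/6
d12 = 19
endpoint = (1639/90, 61/12)

Apply edit: d3 := 13/2
  d5 = d3/2 + d4 - d1*2 = -7/12
  d6 = d5 - d3*2 = -163/12
  d7 = 4 + d1/3 + d3/5 = 677/90
  d8 = d3 + d6 - d4/5 = -539/60
  d9 = d7*2 = 677/45
  d10 = d9*2 = 1354/45
  d11 = d4/3 = 19/6
  d12 = d4*2 = 19
Walk from origin (0, 0):
  seg 1: down by d3 = 13/2 → (0, -13/2)
  seg 2: down by d4 = 19/2 → (0, -16)
  seg 3: right by d11 = 19/6 → (19/6, -16)
  seg 4: down by d6 = -163/12 → (19/6, -29/12)
  seg 5: up by d2 = 1 → (19/6, -17/12)
  seg 6: left by d2 = 1 → (13/6, -17/12)
  seg 7: up by d3 = 13/2 → (13/6, 61/12)
  seg 8: right by d2 = 1 → (19/6, 61/12)
  seg 9: right by d9 = 677/45 → (1639/90, 61/12)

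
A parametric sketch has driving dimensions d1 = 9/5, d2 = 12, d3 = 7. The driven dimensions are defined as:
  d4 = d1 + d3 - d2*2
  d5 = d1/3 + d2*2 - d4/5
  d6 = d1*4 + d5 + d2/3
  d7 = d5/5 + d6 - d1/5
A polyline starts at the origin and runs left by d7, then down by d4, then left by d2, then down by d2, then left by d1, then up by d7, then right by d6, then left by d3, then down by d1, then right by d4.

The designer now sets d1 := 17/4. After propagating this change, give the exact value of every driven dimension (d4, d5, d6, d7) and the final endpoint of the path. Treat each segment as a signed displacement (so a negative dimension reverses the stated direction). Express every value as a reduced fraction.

d4 = -51/4
d5 = 839/30
d6 = 1469/30
d7 = 5371/100
endpoint = (-12223/300, 5021/100)

Apply edit: d1 := 17/4
  d4 = d1 + d3 - d2*2 = -51/4
  d5 = d1/3 + d2*2 - d4/5 = 839/30
  d6 = d1*4 + d5 + d2/3 = 1469/30
  d7 = d5/5 + d6 - d1/5 = 5371/100
Walk from origin (0, 0):
  seg 1: left by d7 = 5371/100 → (-5371/100, 0)
  seg 2: down by d4 = -51/4 → (-5371/100, 51/4)
  seg 3: left by d2 = 12 → (-6571/100, 51/4)
  seg 4: down by d2 = 12 → (-6571/100, 3/4)
  seg 5: left by d1 = 17/4 → (-1749/25, 3/4)
  seg 6: up by d7 = 5371/100 → (-1749/25, 2723/50)
  seg 7: right by d6 = 1469/30 → (-3149/150, 2723/50)
  seg 8: left by d3 = 7 → (-4199/150, 2723/50)
  seg 9: down by d1 = 17/4 → (-4199/150, 5021/100)
  seg 10: right by d4 = -51/4 → (-12223/300, 5021/100)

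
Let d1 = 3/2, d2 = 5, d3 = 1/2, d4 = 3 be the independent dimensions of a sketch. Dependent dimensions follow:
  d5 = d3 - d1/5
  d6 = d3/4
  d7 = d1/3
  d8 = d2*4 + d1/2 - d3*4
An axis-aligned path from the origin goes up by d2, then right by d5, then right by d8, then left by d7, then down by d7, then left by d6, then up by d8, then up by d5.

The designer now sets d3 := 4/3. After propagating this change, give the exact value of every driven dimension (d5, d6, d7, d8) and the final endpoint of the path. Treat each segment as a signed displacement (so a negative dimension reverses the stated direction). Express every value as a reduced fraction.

Apply edit: d3 := 4/3
  d5 = d3 - d1/5 = 31/30
  d6 = d3/4 = 1/3
  d7 = d1/3 = 1/2
  d8 = d2*4 + d1/2 - d3*4 = 185/12
Walk from origin (0, 0):
  seg 1: up by d2 = 5 → (0, 5)
  seg 2: right by d5 = 31/30 → (31/30, 5)
  seg 3: right by d8 = 185/12 → (329/20, 5)
  seg 4: left by d7 = 1/2 → (319/20, 5)
  seg 5: down by d7 = 1/2 → (319/20, 9/2)
  seg 6: left by d6 = 1/3 → (937/60, 9/2)
  seg 7: up by d8 = 185/12 → (937/60, 239/12)
  seg 8: up by d5 = 31/30 → (937/60, 419/20)

d5 = 31/30
d6 = 1/3
d7 = 1/2
d8 = 185/12
endpoint = (937/60, 419/20)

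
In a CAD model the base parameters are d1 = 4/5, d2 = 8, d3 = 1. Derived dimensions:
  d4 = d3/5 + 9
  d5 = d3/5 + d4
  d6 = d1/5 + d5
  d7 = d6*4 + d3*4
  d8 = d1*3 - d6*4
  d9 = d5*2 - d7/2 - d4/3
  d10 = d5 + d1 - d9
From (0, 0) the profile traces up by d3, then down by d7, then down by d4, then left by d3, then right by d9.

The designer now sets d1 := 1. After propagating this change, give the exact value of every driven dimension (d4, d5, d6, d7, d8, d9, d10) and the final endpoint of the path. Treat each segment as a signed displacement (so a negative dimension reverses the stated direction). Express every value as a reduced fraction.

d4 = 46/5
d5 = 47/5
d6 = 48/5
d7 = 212/5
d8 = -177/5
d9 = -82/15
d10 = 238/15
endpoint = (-97/15, -253/5)

Apply edit: d1 := 1
  d4 = d3/5 + 9 = 46/5
  d5 = d3/5 + d4 = 47/5
  d6 = d1/5 + d5 = 48/5
  d7 = d6*4 + d3*4 = 212/5
  d8 = d1*3 - d6*4 = -177/5
  d9 = d5*2 - d7/2 - d4/3 = -82/15
  d10 = d5 + d1 - d9 = 238/15
Walk from origin (0, 0):
  seg 1: up by d3 = 1 → (0, 1)
  seg 2: down by d7 = 212/5 → (0, -207/5)
  seg 3: down by d4 = 46/5 → (0, -253/5)
  seg 4: left by d3 = 1 → (-1, -253/5)
  seg 5: right by d9 = -82/15 → (-97/15, -253/5)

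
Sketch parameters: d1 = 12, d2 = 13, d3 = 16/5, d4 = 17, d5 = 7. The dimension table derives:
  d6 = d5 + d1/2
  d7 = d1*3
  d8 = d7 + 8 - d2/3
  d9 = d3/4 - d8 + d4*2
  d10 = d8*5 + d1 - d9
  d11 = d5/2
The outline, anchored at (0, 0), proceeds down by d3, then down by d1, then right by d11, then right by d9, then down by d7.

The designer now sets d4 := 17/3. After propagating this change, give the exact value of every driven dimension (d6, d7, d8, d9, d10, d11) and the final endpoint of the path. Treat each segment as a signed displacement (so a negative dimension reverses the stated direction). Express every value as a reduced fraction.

Apply edit: d4 := 17/3
  d6 = d5 + d1/2 = 13
  d7 = d1*3 = 36
  d8 = d7 + 8 - d2/3 = 119/3
  d9 = d3/4 - d8 + d4*2 = -413/15
  d10 = d8*5 + d1 - d9 = 3568/15
  d11 = d5/2 = 7/2
Walk from origin (0, 0):
  seg 1: down by d3 = 16/5 → (0, -16/5)
  seg 2: down by d1 = 12 → (0, -76/5)
  seg 3: right by d11 = 7/2 → (7/2, -76/5)
  seg 4: right by d9 = -413/15 → (-721/30, -76/5)
  seg 5: down by d7 = 36 → (-721/30, -256/5)

d6 = 13
d7 = 36
d8 = 119/3
d9 = -413/15
d10 = 3568/15
d11 = 7/2
endpoint = (-721/30, -256/5)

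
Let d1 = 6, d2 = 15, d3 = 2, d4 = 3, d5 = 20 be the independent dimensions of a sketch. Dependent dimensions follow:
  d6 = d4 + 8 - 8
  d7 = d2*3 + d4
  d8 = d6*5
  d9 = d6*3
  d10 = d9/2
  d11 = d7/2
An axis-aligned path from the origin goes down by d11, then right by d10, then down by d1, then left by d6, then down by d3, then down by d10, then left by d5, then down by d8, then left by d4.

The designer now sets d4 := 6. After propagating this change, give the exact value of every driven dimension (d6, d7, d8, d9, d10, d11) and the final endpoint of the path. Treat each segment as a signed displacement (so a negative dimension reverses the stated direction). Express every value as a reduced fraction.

Apply edit: d4 := 6
  d6 = d4 + 8 - 8 = 6
  d7 = d2*3 + d4 = 51
  d8 = d6*5 = 30
  d9 = d6*3 = 18
  d10 = d9/2 = 9
  d11 = d7/2 = 51/2
Walk from origin (0, 0):
  seg 1: down by d11 = 51/2 → (0, -51/2)
  seg 2: right by d10 = 9 → (9, -51/2)
  seg 3: down by d1 = 6 → (9, -63/2)
  seg 4: left by d6 = 6 → (3, -63/2)
  seg 5: down by d3 = 2 → (3, -67/2)
  seg 6: down by d10 = 9 → (3, -85/2)
  seg 7: left by d5 = 20 → (-17, -85/2)
  seg 8: down by d8 = 30 → (-17, -145/2)
  seg 9: left by d4 = 6 → (-23, -145/2)

d6 = 6
d7 = 51
d8 = 30
d9 = 18
d10 = 9
d11 = 51/2
endpoint = (-23, -145/2)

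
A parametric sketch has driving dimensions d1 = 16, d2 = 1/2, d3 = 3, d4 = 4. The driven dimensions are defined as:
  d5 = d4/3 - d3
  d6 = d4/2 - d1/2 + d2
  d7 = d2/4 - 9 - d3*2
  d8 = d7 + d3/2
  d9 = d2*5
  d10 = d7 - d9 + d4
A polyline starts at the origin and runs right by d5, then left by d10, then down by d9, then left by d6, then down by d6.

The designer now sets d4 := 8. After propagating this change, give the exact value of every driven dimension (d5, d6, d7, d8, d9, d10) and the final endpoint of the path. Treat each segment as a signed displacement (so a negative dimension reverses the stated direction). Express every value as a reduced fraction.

d5 = -1/3
d6 = -7/2
d7 = -119/8
d8 = -107/8
d9 = 5/2
d10 = -75/8
endpoint = (301/24, 1)

Apply edit: d4 := 8
  d5 = d4/3 - d3 = -1/3
  d6 = d4/2 - d1/2 + d2 = -7/2
  d7 = d2/4 - 9 - d3*2 = -119/8
  d8 = d7 + d3/2 = -107/8
  d9 = d2*5 = 5/2
  d10 = d7 - d9 + d4 = -75/8
Walk from origin (0, 0):
  seg 1: right by d5 = -1/3 → (-1/3, 0)
  seg 2: left by d10 = -75/8 → (217/24, 0)
  seg 3: down by d9 = 5/2 → (217/24, -5/2)
  seg 4: left by d6 = -7/2 → (301/24, -5/2)
  seg 5: down by d6 = -7/2 → (301/24, 1)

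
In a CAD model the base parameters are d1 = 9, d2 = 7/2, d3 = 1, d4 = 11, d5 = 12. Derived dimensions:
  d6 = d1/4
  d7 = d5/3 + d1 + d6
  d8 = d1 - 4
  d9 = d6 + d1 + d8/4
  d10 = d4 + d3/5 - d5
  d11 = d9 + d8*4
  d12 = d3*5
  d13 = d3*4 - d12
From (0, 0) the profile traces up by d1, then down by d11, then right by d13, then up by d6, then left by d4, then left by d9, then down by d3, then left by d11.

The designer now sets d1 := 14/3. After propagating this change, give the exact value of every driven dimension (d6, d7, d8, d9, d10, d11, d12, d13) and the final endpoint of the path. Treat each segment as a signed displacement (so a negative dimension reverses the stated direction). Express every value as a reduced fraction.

Apply edit: d1 := 14/3
  d6 = d1/4 = 7/6
  d7 = d5/3 + d1 + d6 = 59/6
  d8 = d1 - 4 = 2/3
  d9 = d6 + d1 + d8/4 = 6
  d10 = d4 + d3/5 - d5 = -4/5
  d11 = d9 + d8*4 = 26/3
  d12 = d3*5 = 5
  d13 = d3*4 - d12 = -1
Walk from origin (0, 0):
  seg 1: up by d1 = 14/3 → (0, 14/3)
  seg 2: down by d11 = 26/3 → (0, -4)
  seg 3: right by d13 = -1 → (-1, -4)
  seg 4: up by d6 = 7/6 → (-1, -17/6)
  seg 5: left by d4 = 11 → (-12, -17/6)
  seg 6: left by d9 = 6 → (-18, -17/6)
  seg 7: down by d3 = 1 → (-18, -23/6)
  seg 8: left by d11 = 26/3 → (-80/3, -23/6)

d6 = 7/6
d7 = 59/6
d8 = 2/3
d9 = 6
d10 = -4/5
d11 = 26/3
d12 = 5
d13 = -1
endpoint = (-80/3, -23/6)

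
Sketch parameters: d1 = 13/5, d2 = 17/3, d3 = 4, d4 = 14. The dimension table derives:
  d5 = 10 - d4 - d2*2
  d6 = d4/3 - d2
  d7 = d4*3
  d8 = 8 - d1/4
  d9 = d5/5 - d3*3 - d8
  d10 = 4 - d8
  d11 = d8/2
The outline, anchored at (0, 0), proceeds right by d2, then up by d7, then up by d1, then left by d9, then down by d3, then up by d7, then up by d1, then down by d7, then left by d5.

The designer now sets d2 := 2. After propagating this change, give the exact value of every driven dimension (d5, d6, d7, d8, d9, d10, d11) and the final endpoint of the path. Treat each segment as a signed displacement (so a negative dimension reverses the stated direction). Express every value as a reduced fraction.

d5 = -8
d6 = 8/3
d7 = 42
d8 = 147/20
d9 = -419/20
d10 = -67/20
d11 = 147/40
endpoint = (619/20, 216/5)

Apply edit: d2 := 2
  d5 = 10 - d4 - d2*2 = -8
  d6 = d4/3 - d2 = 8/3
  d7 = d4*3 = 42
  d8 = 8 - d1/4 = 147/20
  d9 = d5/5 - d3*3 - d8 = -419/20
  d10 = 4 - d8 = -67/20
  d11 = d8/2 = 147/40
Walk from origin (0, 0):
  seg 1: right by d2 = 2 → (2, 0)
  seg 2: up by d7 = 42 → (2, 42)
  seg 3: up by d1 = 13/5 → (2, 223/5)
  seg 4: left by d9 = -419/20 → (459/20, 223/5)
  seg 5: down by d3 = 4 → (459/20, 203/5)
  seg 6: up by d7 = 42 → (459/20, 413/5)
  seg 7: up by d1 = 13/5 → (459/20, 426/5)
  seg 8: down by d7 = 42 → (459/20, 216/5)
  seg 9: left by d5 = -8 → (619/20, 216/5)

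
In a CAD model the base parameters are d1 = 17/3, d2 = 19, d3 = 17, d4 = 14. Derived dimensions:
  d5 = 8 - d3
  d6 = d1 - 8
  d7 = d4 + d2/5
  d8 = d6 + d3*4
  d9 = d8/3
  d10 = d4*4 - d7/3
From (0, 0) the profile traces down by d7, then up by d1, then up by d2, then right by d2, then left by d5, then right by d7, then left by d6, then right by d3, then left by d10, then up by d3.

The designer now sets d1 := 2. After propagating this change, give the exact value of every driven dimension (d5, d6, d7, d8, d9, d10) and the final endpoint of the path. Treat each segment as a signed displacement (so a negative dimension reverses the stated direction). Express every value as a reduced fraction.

Apply edit: d1 := 2
  d5 = 8 - d3 = -9
  d6 = d1 - 8 = -6
  d7 = d4 + d2/5 = 89/5
  d8 = d6 + d3*4 = 62
  d9 = d8/3 = 62/3
  d10 = d4*4 - d7/3 = 751/15
Walk from origin (0, 0):
  seg 1: down by d7 = 89/5 → (0, -89/5)
  seg 2: up by d1 = 2 → (0, -79/5)
  seg 3: up by d2 = 19 → (0, 16/5)
  seg 4: right by d2 = 19 → (19, 16/5)
  seg 5: left by d5 = -9 → (28, 16/5)
  seg 6: right by d7 = 89/5 → (229/5, 16/5)
  seg 7: left by d6 = -6 → (259/5, 16/5)
  seg 8: right by d3 = 17 → (344/5, 16/5)
  seg 9: left by d10 = 751/15 → (281/15, 16/5)
  seg 10: up by d3 = 17 → (281/15, 101/5)

d5 = -9
d6 = -6
d7 = 89/5
d8 = 62
d9 = 62/3
d10 = 751/15
endpoint = (281/15, 101/5)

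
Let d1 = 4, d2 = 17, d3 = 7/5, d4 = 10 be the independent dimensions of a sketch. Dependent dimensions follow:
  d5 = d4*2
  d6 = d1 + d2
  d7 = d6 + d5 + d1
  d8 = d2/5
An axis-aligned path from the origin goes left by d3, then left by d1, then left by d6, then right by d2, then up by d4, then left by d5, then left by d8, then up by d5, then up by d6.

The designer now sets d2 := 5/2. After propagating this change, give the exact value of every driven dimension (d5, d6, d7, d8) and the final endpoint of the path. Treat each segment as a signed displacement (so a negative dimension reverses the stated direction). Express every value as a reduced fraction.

d5 = 20
d6 = 13/2
d7 = 61/2
d8 = 1/2
endpoint = (-299/10, 73/2)

Apply edit: d2 := 5/2
  d5 = d4*2 = 20
  d6 = d1 + d2 = 13/2
  d7 = d6 + d5 + d1 = 61/2
  d8 = d2/5 = 1/2
Walk from origin (0, 0):
  seg 1: left by d3 = 7/5 → (-7/5, 0)
  seg 2: left by d1 = 4 → (-27/5, 0)
  seg 3: left by d6 = 13/2 → (-119/10, 0)
  seg 4: right by d2 = 5/2 → (-47/5, 0)
  seg 5: up by d4 = 10 → (-47/5, 10)
  seg 6: left by d5 = 20 → (-147/5, 10)
  seg 7: left by d8 = 1/2 → (-299/10, 10)
  seg 8: up by d5 = 20 → (-299/10, 30)
  seg 9: up by d6 = 13/2 → (-299/10, 73/2)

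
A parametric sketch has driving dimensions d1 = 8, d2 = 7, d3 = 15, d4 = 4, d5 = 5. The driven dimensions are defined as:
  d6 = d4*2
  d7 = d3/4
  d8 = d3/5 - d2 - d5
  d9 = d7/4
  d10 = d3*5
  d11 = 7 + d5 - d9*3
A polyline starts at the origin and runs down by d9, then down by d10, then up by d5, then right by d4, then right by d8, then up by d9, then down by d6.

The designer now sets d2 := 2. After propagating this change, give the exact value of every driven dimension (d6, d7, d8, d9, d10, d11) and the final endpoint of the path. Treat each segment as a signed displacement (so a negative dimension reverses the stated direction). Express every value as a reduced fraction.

Apply edit: d2 := 2
  d6 = d4*2 = 8
  d7 = d3/4 = 15/4
  d8 = d3/5 - d2 - d5 = -4
  d9 = d7/4 = 15/16
  d10 = d3*5 = 75
  d11 = 7 + d5 - d9*3 = 147/16
Walk from origin (0, 0):
  seg 1: down by d9 = 15/16 → (0, -15/16)
  seg 2: down by d10 = 75 → (0, -1215/16)
  seg 3: up by d5 = 5 → (0, -1135/16)
  seg 4: right by d4 = 4 → (4, -1135/16)
  seg 5: right by d8 = -4 → (0, -1135/16)
  seg 6: up by d9 = 15/16 → (0, -70)
  seg 7: down by d6 = 8 → (0, -78)

d6 = 8
d7 = 15/4
d8 = -4
d9 = 15/16
d10 = 75
d11 = 147/16
endpoint = (0, -78)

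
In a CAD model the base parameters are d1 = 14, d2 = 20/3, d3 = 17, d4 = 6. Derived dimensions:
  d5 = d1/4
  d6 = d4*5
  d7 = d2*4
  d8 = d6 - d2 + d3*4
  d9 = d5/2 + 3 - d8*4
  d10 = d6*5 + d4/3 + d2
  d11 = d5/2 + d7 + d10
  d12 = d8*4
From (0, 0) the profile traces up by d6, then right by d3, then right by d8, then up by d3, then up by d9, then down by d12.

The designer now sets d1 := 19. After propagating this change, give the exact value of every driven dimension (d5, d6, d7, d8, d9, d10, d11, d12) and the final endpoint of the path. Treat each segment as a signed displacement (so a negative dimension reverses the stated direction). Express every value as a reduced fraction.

d5 = 19/4
d6 = 30
d7 = 80/3
d8 = 274/3
d9 = -8639/24
d10 = 476/3
d11 = 4505/24
d12 = 1096/3
endpoint = (325/3, -16279/24)

Apply edit: d1 := 19
  d5 = d1/4 = 19/4
  d6 = d4*5 = 30
  d7 = d2*4 = 80/3
  d8 = d6 - d2 + d3*4 = 274/3
  d9 = d5/2 + 3 - d8*4 = -8639/24
  d10 = d6*5 + d4/3 + d2 = 476/3
  d11 = d5/2 + d7 + d10 = 4505/24
  d12 = d8*4 = 1096/3
Walk from origin (0, 0):
  seg 1: up by d6 = 30 → (0, 30)
  seg 2: right by d3 = 17 → (17, 30)
  seg 3: right by d8 = 274/3 → (325/3, 30)
  seg 4: up by d3 = 17 → (325/3, 47)
  seg 5: up by d9 = -8639/24 → (325/3, -7511/24)
  seg 6: down by d12 = 1096/3 → (325/3, -16279/24)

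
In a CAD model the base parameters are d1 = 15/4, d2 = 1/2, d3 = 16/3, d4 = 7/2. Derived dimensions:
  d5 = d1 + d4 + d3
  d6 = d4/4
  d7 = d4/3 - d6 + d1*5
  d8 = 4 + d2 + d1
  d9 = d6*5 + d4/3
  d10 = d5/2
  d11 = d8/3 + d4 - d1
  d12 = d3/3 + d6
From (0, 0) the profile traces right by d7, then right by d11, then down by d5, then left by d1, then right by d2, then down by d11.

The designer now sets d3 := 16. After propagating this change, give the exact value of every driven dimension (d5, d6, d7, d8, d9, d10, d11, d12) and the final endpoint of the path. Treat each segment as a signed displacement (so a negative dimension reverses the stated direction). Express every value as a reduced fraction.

Apply edit: d3 := 16
  d5 = d1 + d4 + d3 = 93/4
  d6 = d4/4 = 7/8
  d7 = d4/3 - d6 + d1*5 = 457/24
  d8 = 4 + d2 + d1 = 33/4
  d9 = d6*5 + d4/3 = 133/24
  d10 = d5/2 = 93/8
  d11 = d8/3 + d4 - d1 = 5/2
  d12 = d3/3 + d6 = 149/24
Walk from origin (0, 0):
  seg 1: right by d7 = 457/24 → (457/24, 0)
  seg 2: right by d11 = 5/2 → (517/24, 0)
  seg 3: down by d5 = 93/4 → (517/24, -93/4)
  seg 4: left by d1 = 15/4 → (427/24, -93/4)
  seg 5: right by d2 = 1/2 → (439/24, -93/4)
  seg 6: down by d11 = 5/2 → (439/24, -103/4)

d5 = 93/4
d6 = 7/8
d7 = 457/24
d8 = 33/4
d9 = 133/24
d10 = 93/8
d11 = 5/2
d12 = 149/24
endpoint = (439/24, -103/4)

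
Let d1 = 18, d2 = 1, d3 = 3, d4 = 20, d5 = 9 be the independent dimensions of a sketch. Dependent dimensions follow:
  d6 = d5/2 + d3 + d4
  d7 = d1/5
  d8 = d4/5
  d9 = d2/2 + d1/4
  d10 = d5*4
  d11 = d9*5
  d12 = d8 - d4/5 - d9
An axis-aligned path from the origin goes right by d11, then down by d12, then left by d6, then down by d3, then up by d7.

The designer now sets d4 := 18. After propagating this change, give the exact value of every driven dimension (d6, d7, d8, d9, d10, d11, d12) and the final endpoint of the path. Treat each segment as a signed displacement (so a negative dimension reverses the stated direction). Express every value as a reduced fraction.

Apply edit: d4 := 18
  d6 = d5/2 + d3 + d4 = 51/2
  d7 = d1/5 = 18/5
  d8 = d4/5 = 18/5
  d9 = d2/2 + d1/4 = 5
  d10 = d5*4 = 36
  d11 = d9*5 = 25
  d12 = d8 - d4/5 - d9 = -5
Walk from origin (0, 0):
  seg 1: right by d11 = 25 → (25, 0)
  seg 2: down by d12 = -5 → (25, 5)
  seg 3: left by d6 = 51/2 → (-1/2, 5)
  seg 4: down by d3 = 3 → (-1/2, 2)
  seg 5: up by d7 = 18/5 → (-1/2, 28/5)

d6 = 51/2
d7 = 18/5
d8 = 18/5
d9 = 5
d10 = 36
d11 = 25
d12 = -5
endpoint = (-1/2, 28/5)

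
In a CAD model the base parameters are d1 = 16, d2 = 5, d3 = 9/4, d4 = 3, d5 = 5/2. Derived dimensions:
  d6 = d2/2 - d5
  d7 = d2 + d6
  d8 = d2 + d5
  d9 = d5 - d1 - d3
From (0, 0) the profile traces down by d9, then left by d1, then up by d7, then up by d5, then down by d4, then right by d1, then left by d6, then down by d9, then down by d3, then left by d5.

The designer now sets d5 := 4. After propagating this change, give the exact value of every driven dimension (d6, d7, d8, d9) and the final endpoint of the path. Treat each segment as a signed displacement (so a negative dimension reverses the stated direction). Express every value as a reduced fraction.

Apply edit: d5 := 4
  d6 = d2/2 - d5 = -3/2
  d7 = d2 + d6 = 7/2
  d8 = d2 + d5 = 9
  d9 = d5 - d1 - d3 = -57/4
Walk from origin (0, 0):
  seg 1: down by d9 = -57/4 → (0, 57/4)
  seg 2: left by d1 = 16 → (-16, 57/4)
  seg 3: up by d7 = 7/2 → (-16, 71/4)
  seg 4: up by d5 = 4 → (-16, 87/4)
  seg 5: down by d4 = 3 → (-16, 75/4)
  seg 6: right by d1 = 16 → (0, 75/4)
  seg 7: left by d6 = -3/2 → (3/2, 75/4)
  seg 8: down by d9 = -57/4 → (3/2, 33)
  seg 9: down by d3 = 9/4 → (3/2, 123/4)
  seg 10: left by d5 = 4 → (-5/2, 123/4)

d6 = -3/2
d7 = 7/2
d8 = 9
d9 = -57/4
endpoint = (-5/2, 123/4)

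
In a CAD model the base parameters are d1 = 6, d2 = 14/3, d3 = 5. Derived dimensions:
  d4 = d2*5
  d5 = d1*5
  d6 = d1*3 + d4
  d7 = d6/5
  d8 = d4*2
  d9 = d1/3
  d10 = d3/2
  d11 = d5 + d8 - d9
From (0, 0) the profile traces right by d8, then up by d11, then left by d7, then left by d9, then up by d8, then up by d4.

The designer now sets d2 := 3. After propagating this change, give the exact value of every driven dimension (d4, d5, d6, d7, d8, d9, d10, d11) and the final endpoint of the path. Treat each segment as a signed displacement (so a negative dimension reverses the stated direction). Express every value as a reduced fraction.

Apply edit: d2 := 3
  d4 = d2*5 = 15
  d5 = d1*5 = 30
  d6 = d1*3 + d4 = 33
  d7 = d6/5 = 33/5
  d8 = d4*2 = 30
  d9 = d1/3 = 2
  d10 = d3/2 = 5/2
  d11 = d5 + d8 - d9 = 58
Walk from origin (0, 0):
  seg 1: right by d8 = 30 → (30, 0)
  seg 2: up by d11 = 58 → (30, 58)
  seg 3: left by d7 = 33/5 → (117/5, 58)
  seg 4: left by d9 = 2 → (107/5, 58)
  seg 5: up by d8 = 30 → (107/5, 88)
  seg 6: up by d4 = 15 → (107/5, 103)

d4 = 15
d5 = 30
d6 = 33
d7 = 33/5
d8 = 30
d9 = 2
d10 = 5/2
d11 = 58
endpoint = (107/5, 103)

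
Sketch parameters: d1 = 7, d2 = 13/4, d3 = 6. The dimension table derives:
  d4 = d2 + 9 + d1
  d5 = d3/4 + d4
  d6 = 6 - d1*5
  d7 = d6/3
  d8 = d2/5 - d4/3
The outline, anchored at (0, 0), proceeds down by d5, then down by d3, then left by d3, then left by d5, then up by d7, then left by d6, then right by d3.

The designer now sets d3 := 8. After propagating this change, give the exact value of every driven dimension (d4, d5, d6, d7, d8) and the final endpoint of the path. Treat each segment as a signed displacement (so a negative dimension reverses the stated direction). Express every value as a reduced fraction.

Apply edit: d3 := 8
  d4 = d2 + 9 + d1 = 77/4
  d5 = d3/4 + d4 = 85/4
  d6 = 6 - d1*5 = -29
  d7 = d6/3 = -29/3
  d8 = d2/5 - d4/3 = -173/30
Walk from origin (0, 0):
  seg 1: down by d5 = 85/4 → (0, -85/4)
  seg 2: down by d3 = 8 → (0, -117/4)
  seg 3: left by d3 = 8 → (-8, -117/4)
  seg 4: left by d5 = 85/4 → (-117/4, -117/4)
  seg 5: up by d7 = -29/3 → (-117/4, -467/12)
  seg 6: left by d6 = -29 → (-1/4, -467/12)
  seg 7: right by d3 = 8 → (31/4, -467/12)

d4 = 77/4
d5 = 85/4
d6 = -29
d7 = -29/3
d8 = -173/30
endpoint = (31/4, -467/12)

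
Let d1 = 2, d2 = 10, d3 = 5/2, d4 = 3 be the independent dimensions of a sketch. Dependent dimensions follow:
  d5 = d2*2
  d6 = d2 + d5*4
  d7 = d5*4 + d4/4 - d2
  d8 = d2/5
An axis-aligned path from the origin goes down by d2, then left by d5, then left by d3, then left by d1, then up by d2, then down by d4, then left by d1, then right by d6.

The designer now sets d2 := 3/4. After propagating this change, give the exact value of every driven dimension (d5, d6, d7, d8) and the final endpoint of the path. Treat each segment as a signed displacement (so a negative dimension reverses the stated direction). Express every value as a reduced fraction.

Apply edit: d2 := 3/4
  d5 = d2*2 = 3/2
  d6 = d2 + d5*4 = 27/4
  d7 = d5*4 + d4/4 - d2 = 6
  d8 = d2/5 = 3/20
Walk from origin (0, 0):
  seg 1: down by d2 = 3/4 → (0, -3/4)
  seg 2: left by d5 = 3/2 → (-3/2, -3/4)
  seg 3: left by d3 = 5/2 → (-4, -3/4)
  seg 4: left by d1 = 2 → (-6, -3/4)
  seg 5: up by d2 = 3/4 → (-6, 0)
  seg 6: down by d4 = 3 → (-6, -3)
  seg 7: left by d1 = 2 → (-8, -3)
  seg 8: right by d6 = 27/4 → (-5/4, -3)

d5 = 3/2
d6 = 27/4
d7 = 6
d8 = 3/20
endpoint = (-5/4, -3)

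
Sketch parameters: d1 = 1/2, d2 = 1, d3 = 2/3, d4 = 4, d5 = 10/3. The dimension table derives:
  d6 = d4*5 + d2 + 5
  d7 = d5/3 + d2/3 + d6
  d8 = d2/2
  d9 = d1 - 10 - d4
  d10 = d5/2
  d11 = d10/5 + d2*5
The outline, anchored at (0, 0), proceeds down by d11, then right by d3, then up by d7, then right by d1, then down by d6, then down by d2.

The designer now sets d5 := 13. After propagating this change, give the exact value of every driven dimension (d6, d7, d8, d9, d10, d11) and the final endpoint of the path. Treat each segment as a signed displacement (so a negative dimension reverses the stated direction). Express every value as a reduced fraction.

Apply edit: d5 := 13
  d6 = d4*5 + d2 + 5 = 26
  d7 = d5/3 + d2/3 + d6 = 92/3
  d8 = d2/2 = 1/2
  d9 = d1 - 10 - d4 = -27/2
  d10 = d5/2 = 13/2
  d11 = d10/5 + d2*5 = 63/10
Walk from origin (0, 0):
  seg 1: down by d11 = 63/10 → (0, -63/10)
  seg 2: right by d3 = 2/3 → (2/3, -63/10)
  seg 3: up by d7 = 92/3 → (2/3, 731/30)
  seg 4: right by d1 = 1/2 → (7/6, 731/30)
  seg 5: down by d6 = 26 → (7/6, -49/30)
  seg 6: down by d2 = 1 → (7/6, -79/30)

d6 = 26
d7 = 92/3
d8 = 1/2
d9 = -27/2
d10 = 13/2
d11 = 63/10
endpoint = (7/6, -79/30)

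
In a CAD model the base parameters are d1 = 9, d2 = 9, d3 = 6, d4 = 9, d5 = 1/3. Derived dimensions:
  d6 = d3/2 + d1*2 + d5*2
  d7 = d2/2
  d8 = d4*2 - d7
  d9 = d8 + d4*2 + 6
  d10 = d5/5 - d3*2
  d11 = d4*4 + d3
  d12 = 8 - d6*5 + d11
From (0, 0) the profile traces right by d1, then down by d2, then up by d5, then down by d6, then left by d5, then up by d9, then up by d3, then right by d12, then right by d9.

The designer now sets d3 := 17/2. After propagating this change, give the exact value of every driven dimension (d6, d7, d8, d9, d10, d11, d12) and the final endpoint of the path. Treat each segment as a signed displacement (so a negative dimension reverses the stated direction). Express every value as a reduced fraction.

d6 = 275/12
d7 = 9/2
d8 = 27/2
d9 = 75/2
d10 = -254/15
d11 = 89/2
d12 = -745/12
endpoint = (-191/12, 173/12)

Apply edit: d3 := 17/2
  d6 = d3/2 + d1*2 + d5*2 = 275/12
  d7 = d2/2 = 9/2
  d8 = d4*2 - d7 = 27/2
  d9 = d8 + d4*2 + 6 = 75/2
  d10 = d5/5 - d3*2 = -254/15
  d11 = d4*4 + d3 = 89/2
  d12 = 8 - d6*5 + d11 = -745/12
Walk from origin (0, 0):
  seg 1: right by d1 = 9 → (9, 0)
  seg 2: down by d2 = 9 → (9, -9)
  seg 3: up by d5 = 1/3 → (9, -26/3)
  seg 4: down by d6 = 275/12 → (9, -379/12)
  seg 5: left by d5 = 1/3 → (26/3, -379/12)
  seg 6: up by d9 = 75/2 → (26/3, 71/12)
  seg 7: up by d3 = 17/2 → (26/3, 173/12)
  seg 8: right by d12 = -745/12 → (-641/12, 173/12)
  seg 9: right by d9 = 75/2 → (-191/12, 173/12)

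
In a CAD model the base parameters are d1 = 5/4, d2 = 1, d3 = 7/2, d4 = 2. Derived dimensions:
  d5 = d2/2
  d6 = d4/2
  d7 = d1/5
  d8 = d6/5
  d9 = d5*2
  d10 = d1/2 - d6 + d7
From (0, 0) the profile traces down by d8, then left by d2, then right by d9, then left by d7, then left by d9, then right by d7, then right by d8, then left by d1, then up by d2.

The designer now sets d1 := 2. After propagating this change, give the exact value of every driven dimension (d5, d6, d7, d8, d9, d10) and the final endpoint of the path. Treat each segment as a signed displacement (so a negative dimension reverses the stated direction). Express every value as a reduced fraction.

Apply edit: d1 := 2
  d5 = d2/2 = 1/2
  d6 = d4/2 = 1
  d7 = d1/5 = 2/5
  d8 = d6/5 = 1/5
  d9 = d5*2 = 1
  d10 = d1/2 - d6 + d7 = 2/5
Walk from origin (0, 0):
  seg 1: down by d8 = 1/5 → (0, -1/5)
  seg 2: left by d2 = 1 → (-1, -1/5)
  seg 3: right by d9 = 1 → (0, -1/5)
  seg 4: left by d7 = 2/5 → (-2/5, -1/5)
  seg 5: left by d9 = 1 → (-7/5, -1/5)
  seg 6: right by d7 = 2/5 → (-1, -1/5)
  seg 7: right by d8 = 1/5 → (-4/5, -1/5)
  seg 8: left by d1 = 2 → (-14/5, -1/5)
  seg 9: up by d2 = 1 → (-14/5, 4/5)

d5 = 1/2
d6 = 1
d7 = 2/5
d8 = 1/5
d9 = 1
d10 = 2/5
endpoint = (-14/5, 4/5)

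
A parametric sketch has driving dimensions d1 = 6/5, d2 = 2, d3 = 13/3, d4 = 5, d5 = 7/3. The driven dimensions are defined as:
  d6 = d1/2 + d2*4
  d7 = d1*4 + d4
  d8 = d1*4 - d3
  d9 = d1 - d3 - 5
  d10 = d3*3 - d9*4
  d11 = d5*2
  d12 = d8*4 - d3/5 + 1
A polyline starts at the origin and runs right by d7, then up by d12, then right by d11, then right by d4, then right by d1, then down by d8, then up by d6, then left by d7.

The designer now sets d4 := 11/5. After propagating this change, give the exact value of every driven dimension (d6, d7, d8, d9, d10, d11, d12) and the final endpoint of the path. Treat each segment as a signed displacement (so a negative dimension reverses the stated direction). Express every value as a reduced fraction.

Apply edit: d4 := 11/5
  d6 = d1/2 + d2*4 = 43/5
  d7 = d1*4 + d4 = 7
  d8 = d1*4 - d3 = 7/15
  d9 = d1 - d3 - 5 = -122/15
  d10 = d3*3 - d9*4 = 683/15
  d11 = d5*2 = 14/3
  d12 = d8*4 - d3/5 + 1 = 2
Walk from origin (0, 0):
  seg 1: right by d7 = 7 → (7, 0)
  seg 2: up by d12 = 2 → (7, 2)
  seg 3: right by d11 = 14/3 → (35/3, 2)
  seg 4: right by d4 = 11/5 → (208/15, 2)
  seg 5: right by d1 = 6/5 → (226/15, 2)
  seg 6: down by d8 = 7/15 → (226/15, 23/15)
  seg 7: up by d6 = 43/5 → (226/15, 152/15)
  seg 8: left by d7 = 7 → (121/15, 152/15)

d6 = 43/5
d7 = 7
d8 = 7/15
d9 = -122/15
d10 = 683/15
d11 = 14/3
d12 = 2
endpoint = (121/15, 152/15)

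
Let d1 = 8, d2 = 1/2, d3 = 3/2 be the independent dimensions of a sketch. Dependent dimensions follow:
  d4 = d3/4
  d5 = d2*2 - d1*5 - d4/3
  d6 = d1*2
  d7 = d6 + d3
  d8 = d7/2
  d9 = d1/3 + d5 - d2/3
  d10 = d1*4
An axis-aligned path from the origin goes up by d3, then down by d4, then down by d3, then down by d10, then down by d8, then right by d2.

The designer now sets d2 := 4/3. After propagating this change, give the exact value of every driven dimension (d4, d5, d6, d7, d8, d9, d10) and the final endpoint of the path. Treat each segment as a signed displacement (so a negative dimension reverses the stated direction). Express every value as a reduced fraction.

Apply edit: d2 := 4/3
  d4 = d3/4 = 3/8
  d5 = d2*2 - d1*5 - d4/3 = -899/24
  d6 = d1*2 = 16
  d7 = d6 + d3 = 35/2
  d8 = d7/2 = 35/4
  d9 = d1/3 + d5 - d2/3 = -2537/72
  d10 = d1*4 = 32
Walk from origin (0, 0):
  seg 1: up by d3 = 3/2 → (0, 3/2)
  seg 2: down by d4 = 3/8 → (0, 9/8)
  seg 3: down by d3 = 3/2 → (0, -3/8)
  seg 4: down by d10 = 32 → (0, -259/8)
  seg 5: down by d8 = 35/4 → (0, -329/8)
  seg 6: right by d2 = 4/3 → (4/3, -329/8)

d4 = 3/8
d5 = -899/24
d6 = 16
d7 = 35/2
d8 = 35/4
d9 = -2537/72
d10 = 32
endpoint = (4/3, -329/8)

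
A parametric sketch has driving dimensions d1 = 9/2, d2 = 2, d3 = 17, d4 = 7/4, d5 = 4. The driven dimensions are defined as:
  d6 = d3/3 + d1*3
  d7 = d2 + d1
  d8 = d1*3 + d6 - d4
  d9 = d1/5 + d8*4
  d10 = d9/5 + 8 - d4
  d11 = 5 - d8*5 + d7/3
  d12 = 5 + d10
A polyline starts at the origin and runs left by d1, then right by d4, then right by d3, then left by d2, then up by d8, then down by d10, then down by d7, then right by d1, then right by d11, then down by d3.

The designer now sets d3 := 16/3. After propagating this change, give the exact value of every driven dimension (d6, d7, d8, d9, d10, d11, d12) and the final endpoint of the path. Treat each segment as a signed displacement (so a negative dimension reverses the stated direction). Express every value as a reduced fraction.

d6 = 275/18
d7 = 13/2
d8 = 973/36
d9 = 9811/90
d10 = 25247/900
d11 = -4607/36
d12 = 29747/900
endpoint = (-1106/9, -2893/225)

Apply edit: d3 := 16/3
  d6 = d3/3 + d1*3 = 275/18
  d7 = d2 + d1 = 13/2
  d8 = d1*3 + d6 - d4 = 973/36
  d9 = d1/5 + d8*4 = 9811/90
  d10 = d9/5 + 8 - d4 = 25247/900
  d11 = 5 - d8*5 + d7/3 = -4607/36
  d12 = 5 + d10 = 29747/900
Walk from origin (0, 0):
  seg 1: left by d1 = 9/2 → (-9/2, 0)
  seg 2: right by d4 = 7/4 → (-11/4, 0)
  seg 3: right by d3 = 16/3 → (31/12, 0)
  seg 4: left by d2 = 2 → (7/12, 0)
  seg 5: up by d8 = 973/36 → (7/12, 973/36)
  seg 6: down by d10 = 25247/900 → (7/12, -461/450)
  seg 7: down by d7 = 13/2 → (7/12, -1693/225)
  seg 8: right by d1 = 9/2 → (61/12, -1693/225)
  seg 9: right by d11 = -4607/36 → (-1106/9, -1693/225)
  seg 10: down by d3 = 16/3 → (-1106/9, -2893/225)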